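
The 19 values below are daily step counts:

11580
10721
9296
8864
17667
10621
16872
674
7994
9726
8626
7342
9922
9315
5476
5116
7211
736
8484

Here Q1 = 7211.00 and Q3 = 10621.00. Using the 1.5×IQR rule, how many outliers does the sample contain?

IQR = 3410.00; fences at 7211.00 − 5115.00 = 2096.00 and 10621.00 + 5115.00 = 15736.00.
Outside the cutoffs: 674, 736, 16872, 17667.

4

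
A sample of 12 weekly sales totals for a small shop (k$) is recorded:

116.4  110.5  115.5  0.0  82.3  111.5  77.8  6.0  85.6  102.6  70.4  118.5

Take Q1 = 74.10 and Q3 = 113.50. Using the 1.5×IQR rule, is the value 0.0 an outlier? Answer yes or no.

IQR = Q3 − Q1 = 113.50 − 74.10 = 39.40.
Lower fence = Q1 − 1.5·IQR = 74.10 − 59.10 = 15.00.
Upper fence = Q3 + 1.5·IQR = 113.50 + 59.10 = 172.60.
0.0 lies below the lower fence.

yes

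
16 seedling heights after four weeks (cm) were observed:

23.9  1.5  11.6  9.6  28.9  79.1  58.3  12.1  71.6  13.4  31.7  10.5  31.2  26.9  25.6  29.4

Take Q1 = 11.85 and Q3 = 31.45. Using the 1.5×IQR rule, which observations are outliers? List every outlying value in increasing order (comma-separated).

IQR = Q3 − Q1 = 31.45 − 11.85 = 19.60.
Lower fence = Q1 − 1.5·IQR = 11.85 − 29.40 = -17.55.
Upper fence = Q3 + 1.5·IQR = 31.45 + 29.40 = 60.85.
71.6 > 60.85 → outlier.
79.1 > 60.85 → outlier.
All remaining values lie within [-17.55, 60.85].

71.6, 79.1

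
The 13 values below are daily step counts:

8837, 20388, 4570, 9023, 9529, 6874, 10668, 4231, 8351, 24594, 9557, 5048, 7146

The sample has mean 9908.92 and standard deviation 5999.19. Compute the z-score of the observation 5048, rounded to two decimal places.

z = (5048 − 9908.92) / 5999.19 = -0.81.

-0.81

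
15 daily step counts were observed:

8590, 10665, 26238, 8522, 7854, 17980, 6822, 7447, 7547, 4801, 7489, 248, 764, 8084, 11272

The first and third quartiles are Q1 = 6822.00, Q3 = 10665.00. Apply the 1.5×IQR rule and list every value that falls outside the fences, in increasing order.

248, 764, 17980, 26238

IQR = Q3 − Q1 = 10665.00 − 6822.00 = 3843.00.
Lower fence = Q1 − 1.5·IQR = 6822.00 − 5764.50 = 1057.50.
Upper fence = Q3 + 1.5·IQR = 10665.00 + 5764.50 = 16429.50.
248 < 1057.50 → outlier.
764 < 1057.50 → outlier.
17980 > 16429.50 → outlier.
26238 > 16429.50 → outlier.
All remaining values lie within [1057.50, 16429.50].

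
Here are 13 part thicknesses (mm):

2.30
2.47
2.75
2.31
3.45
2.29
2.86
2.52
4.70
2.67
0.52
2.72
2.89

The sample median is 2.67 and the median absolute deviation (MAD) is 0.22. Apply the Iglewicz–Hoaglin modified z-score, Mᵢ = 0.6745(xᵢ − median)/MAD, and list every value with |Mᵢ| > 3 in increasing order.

0.52, 4.70

|Mᵢ| > 3 ⇔ |xᵢ − 2.67| > 3·0.22/0.6745 = 0.98.
So outliers lie outside [1.69, 3.65].
0.52: M = -6.59 → outlier.
4.70: M = 6.22 → outlier.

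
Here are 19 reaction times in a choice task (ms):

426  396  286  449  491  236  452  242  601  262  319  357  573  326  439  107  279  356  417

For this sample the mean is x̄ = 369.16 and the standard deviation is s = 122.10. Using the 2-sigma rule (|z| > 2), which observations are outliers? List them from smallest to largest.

Cutoffs at x̄ ± 2s: 369.16 ± 2·122.10 = [124.96, 613.36].
107: z = -2.15, |z| > 2 → outlier.
Every other value lies within [124.96, 613.36].

107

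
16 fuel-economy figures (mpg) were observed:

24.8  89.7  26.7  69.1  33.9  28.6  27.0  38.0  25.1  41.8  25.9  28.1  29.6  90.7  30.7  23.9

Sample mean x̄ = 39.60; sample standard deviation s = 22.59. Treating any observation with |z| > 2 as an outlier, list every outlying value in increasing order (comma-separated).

Cutoffs at x̄ ± 2s: 39.60 ± 2·22.59 = [-5.58, 84.78].
89.7: z = 2.22, |z| > 2 → outlier.
90.7: z = 2.26, |z| > 2 → outlier.
Every other value lies within [-5.58, 84.78].

89.7, 90.7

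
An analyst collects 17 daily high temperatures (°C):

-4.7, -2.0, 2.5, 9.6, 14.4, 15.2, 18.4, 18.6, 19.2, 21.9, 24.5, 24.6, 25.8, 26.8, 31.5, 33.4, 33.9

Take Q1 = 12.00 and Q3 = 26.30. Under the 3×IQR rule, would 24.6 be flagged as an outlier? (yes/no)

no

IQR = Q3 − Q1 = 26.30 − 12.00 = 14.30.
Lower fence = Q1 − 3·IQR = 12.00 − 42.90 = -30.90.
Upper fence = Q3 + 3·IQR = 26.30 + 42.90 = 69.20.
24.6 lies within [-30.90, 69.20].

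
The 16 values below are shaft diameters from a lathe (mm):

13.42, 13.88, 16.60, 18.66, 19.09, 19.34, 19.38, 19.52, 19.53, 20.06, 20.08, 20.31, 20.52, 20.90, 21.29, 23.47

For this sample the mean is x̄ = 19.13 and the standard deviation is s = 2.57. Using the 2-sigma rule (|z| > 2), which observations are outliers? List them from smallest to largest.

13.42, 13.88

Cutoffs at x̄ ± 2s: 19.13 ± 2·2.57 = [13.99, 24.27].
13.42: z = -2.22, |z| > 2 → outlier.
13.88: z = -2.04, |z| > 2 → outlier.
Every other value lies within [13.99, 24.27].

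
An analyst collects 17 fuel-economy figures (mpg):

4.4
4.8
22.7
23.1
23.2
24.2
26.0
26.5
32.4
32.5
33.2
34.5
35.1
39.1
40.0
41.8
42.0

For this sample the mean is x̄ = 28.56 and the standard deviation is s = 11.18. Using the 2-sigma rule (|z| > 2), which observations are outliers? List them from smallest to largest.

Cutoffs at x̄ ± 2s: 28.56 ± 2·11.18 = [6.20, 50.92].
4.4: z = -2.16, |z| > 2 → outlier.
4.8: z = -2.13, |z| > 2 → outlier.
Every other value lies within [6.20, 50.92].

4.4, 4.8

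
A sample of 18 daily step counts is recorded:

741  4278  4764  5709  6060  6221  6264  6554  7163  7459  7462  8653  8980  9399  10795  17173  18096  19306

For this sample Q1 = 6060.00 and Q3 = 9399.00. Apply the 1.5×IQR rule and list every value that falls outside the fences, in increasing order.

IQR = Q3 − Q1 = 9399.00 − 6060.00 = 3339.00.
Lower fence = Q1 − 1.5·IQR = 6060.00 − 5008.50 = 1051.50.
Upper fence = Q3 + 1.5·IQR = 9399.00 + 5008.50 = 14407.50.
741 < 1051.50 → outlier.
17173 > 14407.50 → outlier.
18096 > 14407.50 → outlier.
19306 > 14407.50 → outlier.
All remaining values lie within [1051.50, 14407.50].

741, 17173, 18096, 19306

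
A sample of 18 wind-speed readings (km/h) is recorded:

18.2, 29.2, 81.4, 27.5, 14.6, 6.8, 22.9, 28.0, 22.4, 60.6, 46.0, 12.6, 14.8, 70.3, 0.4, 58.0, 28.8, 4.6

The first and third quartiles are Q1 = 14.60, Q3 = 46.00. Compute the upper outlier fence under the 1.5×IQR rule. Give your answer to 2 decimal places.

IQR = Q3 − Q1 = 46.00 − 14.60 = 31.40.
Lower fence = Q1 − 1.5·IQR = 14.60 − 47.10 = -32.50.
Upper fence = Q3 + 1.5·IQR = 46.00 + 47.10 = 93.10.

93.10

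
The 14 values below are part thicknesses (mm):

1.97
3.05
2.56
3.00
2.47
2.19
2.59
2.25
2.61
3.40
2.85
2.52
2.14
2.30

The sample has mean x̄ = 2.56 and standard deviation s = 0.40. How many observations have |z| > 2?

Cutoffs: x̄ ± 2s = [1.76, 3.36].
Outside the cutoffs: 3.40.

1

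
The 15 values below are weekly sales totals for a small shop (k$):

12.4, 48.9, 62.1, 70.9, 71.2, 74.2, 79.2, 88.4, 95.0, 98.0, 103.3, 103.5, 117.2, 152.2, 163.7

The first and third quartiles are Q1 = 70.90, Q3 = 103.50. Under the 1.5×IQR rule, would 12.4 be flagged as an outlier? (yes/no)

yes

IQR = Q3 − Q1 = 103.50 − 70.90 = 32.60.
Lower fence = Q1 − 1.5·IQR = 70.90 − 48.90 = 22.00.
Upper fence = Q3 + 1.5·IQR = 103.50 + 48.90 = 152.40.
12.4 lies below the lower fence.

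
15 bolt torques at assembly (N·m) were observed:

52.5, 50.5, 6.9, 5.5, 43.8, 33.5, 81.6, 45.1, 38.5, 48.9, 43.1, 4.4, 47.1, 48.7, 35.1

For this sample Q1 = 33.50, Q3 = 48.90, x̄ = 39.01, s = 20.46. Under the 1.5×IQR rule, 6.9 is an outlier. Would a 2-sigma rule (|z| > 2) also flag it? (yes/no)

no

z = (6.9 − 39.01) / 20.46 = -1.57.
|z| = 1.57 ≤ 2.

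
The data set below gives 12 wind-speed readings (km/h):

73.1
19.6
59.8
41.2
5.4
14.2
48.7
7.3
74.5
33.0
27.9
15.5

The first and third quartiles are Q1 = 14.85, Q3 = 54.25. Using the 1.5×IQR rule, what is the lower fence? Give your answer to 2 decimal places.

IQR = Q3 − Q1 = 54.25 − 14.85 = 39.40.
Lower fence = Q1 − 1.5·IQR = 14.85 − 59.10 = -44.25.
Upper fence = Q3 + 1.5·IQR = 54.25 + 59.10 = 113.35.

-44.25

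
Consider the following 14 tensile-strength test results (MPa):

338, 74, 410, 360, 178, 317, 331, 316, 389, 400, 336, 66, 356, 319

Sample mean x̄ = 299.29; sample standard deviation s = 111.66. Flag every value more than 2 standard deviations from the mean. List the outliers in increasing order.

66, 74

Cutoffs at x̄ ± 2s: 299.29 ± 2·111.66 = [75.97, 522.61].
66: z = -2.09, |z| > 2 → outlier.
74: z = -2.02, |z| > 2 → outlier.
Every other value lies within [75.97, 522.61].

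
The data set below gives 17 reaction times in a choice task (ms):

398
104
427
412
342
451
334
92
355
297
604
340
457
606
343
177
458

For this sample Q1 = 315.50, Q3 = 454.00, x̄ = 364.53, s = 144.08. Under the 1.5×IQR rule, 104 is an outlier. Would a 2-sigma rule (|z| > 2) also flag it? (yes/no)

no

z = (104 − 364.53) / 144.08 = -1.81.
|z| = 1.81 ≤ 2.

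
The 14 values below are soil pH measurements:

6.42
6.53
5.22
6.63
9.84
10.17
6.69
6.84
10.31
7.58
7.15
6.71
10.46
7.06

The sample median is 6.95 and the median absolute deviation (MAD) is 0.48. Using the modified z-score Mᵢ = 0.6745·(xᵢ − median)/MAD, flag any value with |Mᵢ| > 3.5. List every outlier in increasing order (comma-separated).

|Mᵢ| > 3.5 ⇔ |xᵢ − 6.95| > 3.5·0.48/0.6745 = 2.49.
So outliers lie outside [4.46, 9.44].
9.84: M = 4.06 → outlier.
10.17: M = 4.52 → outlier.
10.31: M = 4.72 → outlier.
10.46: M = 4.93 → outlier.

9.84, 10.17, 10.31, 10.46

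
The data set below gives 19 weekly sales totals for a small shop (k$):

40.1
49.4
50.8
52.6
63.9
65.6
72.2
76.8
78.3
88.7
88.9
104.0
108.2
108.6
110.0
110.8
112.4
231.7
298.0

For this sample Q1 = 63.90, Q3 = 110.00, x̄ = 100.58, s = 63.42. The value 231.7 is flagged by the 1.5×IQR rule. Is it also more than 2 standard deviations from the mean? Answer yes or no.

yes

z = (231.7 − 100.58) / 63.42 = 2.07.
|z| = 2.07 > 2.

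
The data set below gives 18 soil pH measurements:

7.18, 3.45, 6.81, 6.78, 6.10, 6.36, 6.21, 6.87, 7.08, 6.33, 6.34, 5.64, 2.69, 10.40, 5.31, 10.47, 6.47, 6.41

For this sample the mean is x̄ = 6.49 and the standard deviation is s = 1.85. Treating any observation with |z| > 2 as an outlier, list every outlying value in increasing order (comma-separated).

2.69, 10.40, 10.47

Cutoffs at x̄ ± 2s: 6.49 ± 2·1.85 = [2.79, 10.19].
2.69: z = -2.05, |z| > 2 → outlier.
10.40: z = 2.11, |z| > 2 → outlier.
10.47: z = 2.15, |z| > 2 → outlier.
Every other value lies within [2.79, 10.19].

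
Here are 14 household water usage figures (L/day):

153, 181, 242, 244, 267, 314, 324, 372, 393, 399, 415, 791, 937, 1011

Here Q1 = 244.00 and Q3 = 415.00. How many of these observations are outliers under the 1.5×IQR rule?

3

IQR = 171.00; fences at 244.00 − 256.50 = -12.50 and 415.00 + 256.50 = 671.50.
Outside the cutoffs: 791, 937, 1011.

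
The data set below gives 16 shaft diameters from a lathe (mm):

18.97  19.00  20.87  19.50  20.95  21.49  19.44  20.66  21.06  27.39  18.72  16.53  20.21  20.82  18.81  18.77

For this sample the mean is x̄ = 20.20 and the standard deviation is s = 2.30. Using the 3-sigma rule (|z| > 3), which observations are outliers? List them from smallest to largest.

27.39

Cutoffs at x̄ ± 3s: 20.20 ± 3·2.30 = [13.30, 27.10].
27.39: z = 3.13, |z| > 3 → outlier.
Every other value lies within [13.30, 27.10].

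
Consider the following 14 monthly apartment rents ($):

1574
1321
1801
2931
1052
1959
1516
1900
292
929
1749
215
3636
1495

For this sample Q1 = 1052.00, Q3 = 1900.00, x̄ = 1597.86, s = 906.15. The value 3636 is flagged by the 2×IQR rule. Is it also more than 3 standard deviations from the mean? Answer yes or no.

z = (3636 − 1597.86) / 906.15 = 2.25.
|z| = 2.25 ≤ 3.

no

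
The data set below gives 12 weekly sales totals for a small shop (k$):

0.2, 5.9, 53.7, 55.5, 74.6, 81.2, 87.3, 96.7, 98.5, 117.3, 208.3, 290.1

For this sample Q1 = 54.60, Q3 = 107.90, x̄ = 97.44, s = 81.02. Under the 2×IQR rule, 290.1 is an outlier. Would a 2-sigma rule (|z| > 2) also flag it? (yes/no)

yes

z = (290.1 − 97.44) / 81.02 = 2.38.
|z| = 2.38 > 2.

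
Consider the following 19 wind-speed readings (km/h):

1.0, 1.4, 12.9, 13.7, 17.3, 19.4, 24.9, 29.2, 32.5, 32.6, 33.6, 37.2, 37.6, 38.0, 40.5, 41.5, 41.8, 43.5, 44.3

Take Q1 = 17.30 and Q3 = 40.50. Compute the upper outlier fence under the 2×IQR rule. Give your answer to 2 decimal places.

86.90

IQR = Q3 − Q1 = 40.50 − 17.30 = 23.20.
Lower fence = Q1 − 2·IQR = 17.30 − 46.40 = -29.10.
Upper fence = Q3 + 2·IQR = 40.50 + 46.40 = 86.90.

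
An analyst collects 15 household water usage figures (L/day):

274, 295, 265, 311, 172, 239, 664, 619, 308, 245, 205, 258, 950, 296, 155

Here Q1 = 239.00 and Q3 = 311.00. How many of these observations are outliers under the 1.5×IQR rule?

IQR = 72.00; fences at 239.00 − 108.00 = 131.00 and 311.00 + 108.00 = 419.00.
Outside the cutoffs: 619, 664, 950.

3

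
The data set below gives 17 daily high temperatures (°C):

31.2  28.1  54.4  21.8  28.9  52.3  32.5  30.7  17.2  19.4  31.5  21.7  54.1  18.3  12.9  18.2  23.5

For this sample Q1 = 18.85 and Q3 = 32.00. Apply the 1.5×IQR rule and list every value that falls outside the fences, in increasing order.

52.3, 54.1, 54.4

IQR = Q3 − Q1 = 32.00 − 18.85 = 13.15.
Lower fence = Q1 − 1.5·IQR = 18.85 − 19.725 = -0.875.
Upper fence = Q3 + 1.5·IQR = 32.00 + 19.725 = 51.725.
52.3 > 51.725 → outlier.
54.1 > 51.725 → outlier.
54.4 > 51.725 → outlier.
All remaining values lie within [-0.875, 51.725].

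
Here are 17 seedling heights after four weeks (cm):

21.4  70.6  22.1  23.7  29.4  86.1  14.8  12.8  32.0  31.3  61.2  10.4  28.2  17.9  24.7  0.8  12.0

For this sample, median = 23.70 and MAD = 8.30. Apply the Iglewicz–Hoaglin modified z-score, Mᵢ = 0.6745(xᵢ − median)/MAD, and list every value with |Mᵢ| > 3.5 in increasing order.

|Mᵢ| > 3.5 ⇔ |xᵢ − 23.70| > 3.5·8.30/0.6745 = 43.07.
So outliers lie outside [-19.37, 66.77].
70.6: M = 3.81 → outlier.
86.1: M = 5.07 → outlier.

70.6, 86.1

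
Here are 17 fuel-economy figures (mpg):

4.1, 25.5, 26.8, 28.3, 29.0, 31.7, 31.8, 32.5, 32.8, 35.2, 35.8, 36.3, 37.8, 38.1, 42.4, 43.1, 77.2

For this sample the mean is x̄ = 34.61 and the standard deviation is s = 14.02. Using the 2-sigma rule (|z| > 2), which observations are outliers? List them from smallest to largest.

Cutoffs at x̄ ± 2s: 34.61 ± 2·14.02 = [6.57, 62.65].
4.1: z = -2.18, |z| > 2 → outlier.
77.2: z = 3.04, |z| > 2 → outlier.
Every other value lies within [6.57, 62.65].

4.1, 77.2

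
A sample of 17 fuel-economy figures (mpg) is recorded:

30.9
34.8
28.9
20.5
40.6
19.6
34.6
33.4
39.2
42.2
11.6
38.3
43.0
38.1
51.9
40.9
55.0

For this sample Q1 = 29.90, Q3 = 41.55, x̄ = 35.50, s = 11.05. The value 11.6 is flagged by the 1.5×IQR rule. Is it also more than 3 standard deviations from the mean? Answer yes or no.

z = (11.6 − 35.50) / 11.05 = -2.16.
|z| = 2.16 ≤ 3.

no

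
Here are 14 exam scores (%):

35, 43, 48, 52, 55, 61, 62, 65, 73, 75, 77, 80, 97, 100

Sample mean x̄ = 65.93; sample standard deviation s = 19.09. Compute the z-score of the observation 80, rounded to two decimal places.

z = (80 − 65.93) / 19.09 = 0.74.

0.74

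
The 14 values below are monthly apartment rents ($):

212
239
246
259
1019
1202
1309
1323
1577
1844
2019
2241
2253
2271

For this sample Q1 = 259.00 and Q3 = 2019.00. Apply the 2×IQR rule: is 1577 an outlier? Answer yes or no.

IQR = Q3 − Q1 = 2019.00 − 259.00 = 1760.00.
Lower fence = Q1 − 2·IQR = 259.00 − 3520.00 = -3261.00.
Upper fence = Q3 + 2·IQR = 2019.00 + 3520.00 = 5539.00.
1577 lies within [-3261.00, 5539.00].

no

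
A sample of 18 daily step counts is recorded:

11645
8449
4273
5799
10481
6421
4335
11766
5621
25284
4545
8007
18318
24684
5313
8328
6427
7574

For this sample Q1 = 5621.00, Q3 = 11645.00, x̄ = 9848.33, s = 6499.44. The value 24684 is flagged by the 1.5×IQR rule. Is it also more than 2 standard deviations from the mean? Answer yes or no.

yes

z = (24684 − 9848.33) / 6499.44 = 2.28.
|z| = 2.28 > 2.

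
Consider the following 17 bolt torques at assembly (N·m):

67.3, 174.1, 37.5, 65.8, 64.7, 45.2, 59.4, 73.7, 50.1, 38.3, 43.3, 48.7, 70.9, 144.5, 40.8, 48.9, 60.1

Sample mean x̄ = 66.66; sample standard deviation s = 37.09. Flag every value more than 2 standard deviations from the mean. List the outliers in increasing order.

Cutoffs at x̄ ± 2s: 66.66 ± 2·37.09 = [-7.52, 140.84].
144.5: z = 2.10, |z| > 2 → outlier.
174.1: z = 2.90, |z| > 2 → outlier.
Every other value lies within [-7.52, 140.84].

144.5, 174.1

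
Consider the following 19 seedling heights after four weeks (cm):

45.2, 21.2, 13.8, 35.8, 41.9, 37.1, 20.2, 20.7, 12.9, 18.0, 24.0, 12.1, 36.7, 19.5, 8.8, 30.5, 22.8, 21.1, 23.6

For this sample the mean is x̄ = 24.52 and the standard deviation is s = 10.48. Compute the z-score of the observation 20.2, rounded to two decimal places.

z = (20.2 − 24.52) / 10.48 = -0.41.

-0.41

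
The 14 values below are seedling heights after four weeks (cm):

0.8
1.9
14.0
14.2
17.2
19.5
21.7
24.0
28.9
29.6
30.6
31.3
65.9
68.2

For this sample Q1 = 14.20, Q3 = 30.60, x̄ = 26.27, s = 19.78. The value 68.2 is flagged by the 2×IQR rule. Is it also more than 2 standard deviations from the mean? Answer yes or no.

yes

z = (68.2 − 26.27) / 19.78 = 2.12.
|z| = 2.12 > 2.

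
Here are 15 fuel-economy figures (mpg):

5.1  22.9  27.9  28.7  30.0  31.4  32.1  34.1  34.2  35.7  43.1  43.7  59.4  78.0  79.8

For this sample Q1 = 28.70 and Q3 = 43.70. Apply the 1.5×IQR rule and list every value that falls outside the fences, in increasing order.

IQR = Q3 − Q1 = 43.70 − 28.70 = 15.00.
Lower fence = Q1 − 1.5·IQR = 28.70 − 22.50 = 6.20.
Upper fence = Q3 + 1.5·IQR = 43.70 + 22.50 = 66.20.
5.1 < 6.20 → outlier.
78.0 > 66.20 → outlier.
79.8 > 66.20 → outlier.
All remaining values lie within [6.20, 66.20].

5.1, 78.0, 79.8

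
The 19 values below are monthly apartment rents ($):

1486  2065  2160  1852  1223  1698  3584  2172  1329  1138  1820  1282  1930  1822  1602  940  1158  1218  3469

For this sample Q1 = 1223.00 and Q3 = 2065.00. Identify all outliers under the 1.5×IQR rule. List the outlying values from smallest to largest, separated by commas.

IQR = Q3 − Q1 = 2065.00 − 1223.00 = 842.00.
Lower fence = Q1 − 1.5·IQR = 1223.00 − 1263.00 = -40.00.
Upper fence = Q3 + 1.5·IQR = 2065.00 + 1263.00 = 3328.00.
3469 > 3328.00 → outlier.
3584 > 3328.00 → outlier.
All remaining values lie within [-40.00, 3328.00].

3469, 3584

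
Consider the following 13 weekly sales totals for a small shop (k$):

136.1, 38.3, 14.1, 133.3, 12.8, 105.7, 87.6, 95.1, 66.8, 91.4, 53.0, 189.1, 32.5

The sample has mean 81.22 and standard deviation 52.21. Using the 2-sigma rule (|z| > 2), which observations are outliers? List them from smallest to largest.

Cutoffs at x̄ ± 2s: 81.22 ± 2·52.21 = [-23.20, 185.64].
189.1: z = 2.07, |z| > 2 → outlier.
Every other value lies within [-23.20, 185.64].

189.1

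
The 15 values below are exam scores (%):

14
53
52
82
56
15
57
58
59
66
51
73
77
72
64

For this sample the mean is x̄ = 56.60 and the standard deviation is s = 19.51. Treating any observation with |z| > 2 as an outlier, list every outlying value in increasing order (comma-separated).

14, 15

Cutoffs at x̄ ± 2s: 56.60 ± 2·19.51 = [17.58, 95.62].
14: z = -2.18, |z| > 2 → outlier.
15: z = -2.13, |z| > 2 → outlier.
Every other value lies within [17.58, 95.62].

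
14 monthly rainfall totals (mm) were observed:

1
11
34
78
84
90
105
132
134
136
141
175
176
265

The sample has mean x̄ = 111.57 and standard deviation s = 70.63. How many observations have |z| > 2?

1

Cutoffs: x̄ ± 2s = [-29.69, 252.83].
Outside the cutoffs: 265.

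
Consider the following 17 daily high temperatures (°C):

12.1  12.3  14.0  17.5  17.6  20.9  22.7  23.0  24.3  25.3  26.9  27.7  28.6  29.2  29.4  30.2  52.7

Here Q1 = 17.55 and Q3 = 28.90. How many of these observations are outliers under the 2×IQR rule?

IQR = 11.35; fences at 17.55 − 22.70 = -5.15 and 28.90 + 22.70 = 51.60.
Outside the cutoffs: 52.7.

1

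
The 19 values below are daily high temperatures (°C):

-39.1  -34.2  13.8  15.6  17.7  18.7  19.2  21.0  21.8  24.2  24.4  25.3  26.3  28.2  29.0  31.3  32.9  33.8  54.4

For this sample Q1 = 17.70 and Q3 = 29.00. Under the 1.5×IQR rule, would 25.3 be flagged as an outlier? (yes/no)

no

IQR = Q3 − Q1 = 29.00 − 17.70 = 11.30.
Lower fence = Q1 − 1.5·IQR = 17.70 − 16.95 = 0.75.
Upper fence = Q3 + 1.5·IQR = 29.00 + 16.95 = 45.95.
25.3 lies within [0.75, 45.95].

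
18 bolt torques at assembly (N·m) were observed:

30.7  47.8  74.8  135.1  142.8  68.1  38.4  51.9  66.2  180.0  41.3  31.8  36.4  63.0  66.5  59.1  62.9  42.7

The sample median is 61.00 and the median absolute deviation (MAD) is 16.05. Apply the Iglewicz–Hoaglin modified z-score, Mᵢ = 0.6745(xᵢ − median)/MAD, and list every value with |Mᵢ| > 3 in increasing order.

135.1, 142.8, 180.0

|Mᵢ| > 3 ⇔ |xᵢ − 61.00| > 3·16.05/0.6745 = 71.39.
So outliers lie outside [-10.39, 132.39].
135.1: M = 3.11 → outlier.
142.8: M = 3.44 → outlier.
180.0: M = 5.00 → outlier.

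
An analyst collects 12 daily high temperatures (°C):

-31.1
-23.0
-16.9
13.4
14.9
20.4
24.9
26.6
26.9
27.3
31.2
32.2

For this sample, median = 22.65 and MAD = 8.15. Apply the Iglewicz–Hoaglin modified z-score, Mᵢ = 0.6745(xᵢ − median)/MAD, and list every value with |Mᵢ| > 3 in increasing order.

|Mᵢ| > 3 ⇔ |xᵢ − 22.65| > 3·8.15/0.6745 = 36.25.
So outliers lie outside [-13.60, 58.90].
-31.1: M = -4.45 → outlier.
-23.0: M = -3.78 → outlier.
-16.9: M = -3.27 → outlier.

-31.1, -23.0, -16.9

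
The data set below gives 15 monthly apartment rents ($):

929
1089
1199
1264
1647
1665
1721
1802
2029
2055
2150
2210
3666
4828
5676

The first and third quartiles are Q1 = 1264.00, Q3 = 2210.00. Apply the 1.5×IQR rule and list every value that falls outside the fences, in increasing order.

IQR = Q3 − Q1 = 2210.00 − 1264.00 = 946.00.
Lower fence = Q1 − 1.5·IQR = 1264.00 − 1419.00 = -155.00.
Upper fence = Q3 + 1.5·IQR = 2210.00 + 1419.00 = 3629.00.
3666 > 3629.00 → outlier.
4828 > 3629.00 → outlier.
5676 > 3629.00 → outlier.
All remaining values lie within [-155.00, 3629.00].

3666, 4828, 5676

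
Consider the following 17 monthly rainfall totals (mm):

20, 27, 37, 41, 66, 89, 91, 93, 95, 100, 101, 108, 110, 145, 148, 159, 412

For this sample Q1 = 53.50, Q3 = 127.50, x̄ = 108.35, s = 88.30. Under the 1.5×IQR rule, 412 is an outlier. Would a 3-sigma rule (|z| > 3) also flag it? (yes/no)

yes

z = (412 − 108.35) / 88.30 = 3.44.
|z| = 3.44 > 3.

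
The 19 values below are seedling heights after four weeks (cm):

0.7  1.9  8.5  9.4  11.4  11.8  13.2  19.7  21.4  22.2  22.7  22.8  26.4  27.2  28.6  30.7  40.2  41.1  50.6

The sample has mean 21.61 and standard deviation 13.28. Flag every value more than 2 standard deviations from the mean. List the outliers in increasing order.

Cutoffs at x̄ ± 2s: 21.61 ± 2·13.28 = [-4.95, 48.17].
50.6: z = 2.18, |z| > 2 → outlier.
Every other value lies within [-4.95, 48.17].

50.6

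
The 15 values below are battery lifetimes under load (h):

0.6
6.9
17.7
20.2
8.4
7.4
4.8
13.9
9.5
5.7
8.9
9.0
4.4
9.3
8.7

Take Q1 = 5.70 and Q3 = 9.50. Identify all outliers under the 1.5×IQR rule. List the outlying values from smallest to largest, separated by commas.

IQR = Q3 − Q1 = 9.50 − 5.70 = 3.80.
Lower fence = Q1 − 1.5·IQR = 5.70 − 5.70 = 0.00.
Upper fence = Q3 + 1.5·IQR = 9.50 + 5.70 = 15.20.
17.7 > 15.20 → outlier.
20.2 > 15.20 → outlier.
All remaining values lie within [0.00, 15.20].

17.7, 20.2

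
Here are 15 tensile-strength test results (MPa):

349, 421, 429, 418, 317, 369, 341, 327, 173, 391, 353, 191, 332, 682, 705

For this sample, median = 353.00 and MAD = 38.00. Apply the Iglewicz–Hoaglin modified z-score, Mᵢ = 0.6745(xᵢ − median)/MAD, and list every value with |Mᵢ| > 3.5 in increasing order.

|Mᵢ| > 3.5 ⇔ |xᵢ − 353.00| > 3.5·38.00/0.6745 = 197.18.
So outliers lie outside [155.82, 550.18].
682: M = 5.84 → outlier.
705: M = 6.25 → outlier.

682, 705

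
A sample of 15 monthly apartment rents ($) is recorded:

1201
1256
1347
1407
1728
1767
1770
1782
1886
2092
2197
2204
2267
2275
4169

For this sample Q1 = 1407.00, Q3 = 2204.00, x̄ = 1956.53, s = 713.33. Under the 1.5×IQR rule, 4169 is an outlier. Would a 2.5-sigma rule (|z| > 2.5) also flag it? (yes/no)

z = (4169 − 1956.53) / 713.33 = 3.10.
|z| = 3.10 > 2.5.

yes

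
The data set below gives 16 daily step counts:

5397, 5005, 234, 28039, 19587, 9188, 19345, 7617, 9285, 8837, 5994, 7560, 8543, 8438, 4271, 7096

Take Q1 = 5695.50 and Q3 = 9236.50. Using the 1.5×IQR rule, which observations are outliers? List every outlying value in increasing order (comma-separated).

IQR = Q3 − Q1 = 9236.50 − 5695.50 = 3541.00.
Lower fence = Q1 − 1.5·IQR = 5695.50 − 5311.50 = 384.00.
Upper fence = Q3 + 1.5·IQR = 9236.50 + 5311.50 = 14548.00.
234 < 384.00 → outlier.
19345 > 14548.00 → outlier.
19587 > 14548.00 → outlier.
28039 > 14548.00 → outlier.
All remaining values lie within [384.00, 14548.00].

234, 19345, 19587, 28039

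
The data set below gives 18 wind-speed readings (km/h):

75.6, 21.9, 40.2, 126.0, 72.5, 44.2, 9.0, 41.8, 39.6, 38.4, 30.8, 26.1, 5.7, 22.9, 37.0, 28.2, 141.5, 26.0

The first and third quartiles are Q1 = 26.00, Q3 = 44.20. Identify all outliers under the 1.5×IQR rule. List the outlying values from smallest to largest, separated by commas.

IQR = Q3 − Q1 = 44.20 − 26.00 = 18.20.
Lower fence = Q1 − 1.5·IQR = 26.00 − 27.30 = -1.30.
Upper fence = Q3 + 1.5·IQR = 44.20 + 27.30 = 71.50.
72.5 > 71.50 → outlier.
75.6 > 71.50 → outlier.
126.0 > 71.50 → outlier.
141.5 > 71.50 → outlier.
All remaining values lie within [-1.30, 71.50].

72.5, 75.6, 126.0, 141.5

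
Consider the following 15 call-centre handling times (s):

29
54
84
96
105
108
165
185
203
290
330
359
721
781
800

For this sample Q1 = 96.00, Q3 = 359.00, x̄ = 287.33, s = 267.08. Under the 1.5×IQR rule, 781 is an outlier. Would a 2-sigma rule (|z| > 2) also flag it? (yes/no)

z = (781 − 287.33) / 267.08 = 1.85.
|z| = 1.85 ≤ 2.

no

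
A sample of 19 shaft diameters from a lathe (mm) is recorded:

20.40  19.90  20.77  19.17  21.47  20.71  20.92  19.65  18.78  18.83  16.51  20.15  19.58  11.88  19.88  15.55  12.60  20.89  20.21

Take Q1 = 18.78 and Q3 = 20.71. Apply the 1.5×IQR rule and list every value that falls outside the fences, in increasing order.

IQR = Q3 − Q1 = 20.71 − 18.78 = 1.93.
Lower fence = Q1 − 1.5·IQR = 18.78 − 2.895 = 15.885.
Upper fence = Q3 + 1.5·IQR = 20.71 + 2.895 = 23.605.
11.88 < 15.885 → outlier.
12.60 < 15.885 → outlier.
15.55 < 15.885 → outlier.
All remaining values lie within [15.885, 23.605].

11.88, 12.60, 15.55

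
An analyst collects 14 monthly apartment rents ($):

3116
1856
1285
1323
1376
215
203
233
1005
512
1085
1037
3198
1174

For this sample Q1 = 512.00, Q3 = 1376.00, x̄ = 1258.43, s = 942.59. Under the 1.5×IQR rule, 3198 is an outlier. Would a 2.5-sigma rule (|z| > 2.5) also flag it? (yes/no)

no

z = (3198 − 1258.43) / 942.59 = 2.06.
|z| = 2.06 ≤ 2.5.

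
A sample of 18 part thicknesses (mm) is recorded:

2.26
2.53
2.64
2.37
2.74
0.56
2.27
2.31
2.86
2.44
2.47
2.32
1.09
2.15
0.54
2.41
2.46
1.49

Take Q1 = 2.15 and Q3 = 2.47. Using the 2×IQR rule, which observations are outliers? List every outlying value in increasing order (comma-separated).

IQR = Q3 − Q1 = 2.47 − 2.15 = 0.32.
Lower fence = Q1 − 2·IQR = 2.15 − 0.64 = 1.51.
Upper fence = Q3 + 2·IQR = 2.47 + 0.64 = 3.11.
0.54 < 1.51 → outlier.
0.56 < 1.51 → outlier.
1.09 < 1.51 → outlier.
1.49 < 1.51 → outlier.
All remaining values lie within [1.51, 3.11].

0.54, 0.56, 1.09, 1.49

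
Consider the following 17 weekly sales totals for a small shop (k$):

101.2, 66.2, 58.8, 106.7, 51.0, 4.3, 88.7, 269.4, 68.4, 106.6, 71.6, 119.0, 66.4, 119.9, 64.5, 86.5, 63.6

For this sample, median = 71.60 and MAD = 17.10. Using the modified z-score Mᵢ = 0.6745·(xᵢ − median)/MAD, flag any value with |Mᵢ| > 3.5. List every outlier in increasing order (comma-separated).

|Mᵢ| > 3.5 ⇔ |xᵢ − 71.60| > 3.5·17.10/0.6745 = 88.73.
So outliers lie outside [-17.13, 160.33].
269.4: M = 7.80 → outlier.

269.4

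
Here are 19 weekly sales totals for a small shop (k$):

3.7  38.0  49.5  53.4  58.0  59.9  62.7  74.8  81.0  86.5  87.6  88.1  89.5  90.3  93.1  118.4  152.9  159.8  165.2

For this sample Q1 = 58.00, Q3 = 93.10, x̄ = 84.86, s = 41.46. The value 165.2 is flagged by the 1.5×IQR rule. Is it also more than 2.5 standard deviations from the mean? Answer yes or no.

no

z = (165.2 − 84.86) / 41.46 = 1.94.
|z| = 1.94 ≤ 2.5.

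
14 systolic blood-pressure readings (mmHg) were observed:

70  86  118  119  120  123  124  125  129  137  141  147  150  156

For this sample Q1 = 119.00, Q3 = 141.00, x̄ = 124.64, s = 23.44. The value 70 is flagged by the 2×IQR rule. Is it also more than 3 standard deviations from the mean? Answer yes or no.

z = (70 − 124.64) / 23.44 = -2.33.
|z| = 2.33 ≤ 3.

no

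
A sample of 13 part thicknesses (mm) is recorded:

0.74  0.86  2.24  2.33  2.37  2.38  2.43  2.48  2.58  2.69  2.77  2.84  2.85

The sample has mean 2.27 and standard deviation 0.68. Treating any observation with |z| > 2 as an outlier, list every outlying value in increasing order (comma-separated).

Cutoffs at x̄ ± 2s: 2.27 ± 2·0.68 = [0.91, 3.63].
0.74: z = -2.25, |z| > 2 → outlier.
0.86: z = -2.07, |z| > 2 → outlier.
Every other value lies within [0.91, 3.63].

0.74, 0.86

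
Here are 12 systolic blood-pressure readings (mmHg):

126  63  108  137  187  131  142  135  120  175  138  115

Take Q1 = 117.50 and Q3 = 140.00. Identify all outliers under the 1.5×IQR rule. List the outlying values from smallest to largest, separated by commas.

IQR = Q3 − Q1 = 140.00 − 117.50 = 22.50.
Lower fence = Q1 − 1.5·IQR = 117.50 − 33.75 = 83.75.
Upper fence = Q3 + 1.5·IQR = 140.00 + 33.75 = 173.75.
63 < 83.75 → outlier.
175 > 173.75 → outlier.
187 > 173.75 → outlier.
All remaining values lie within [83.75, 173.75].

63, 175, 187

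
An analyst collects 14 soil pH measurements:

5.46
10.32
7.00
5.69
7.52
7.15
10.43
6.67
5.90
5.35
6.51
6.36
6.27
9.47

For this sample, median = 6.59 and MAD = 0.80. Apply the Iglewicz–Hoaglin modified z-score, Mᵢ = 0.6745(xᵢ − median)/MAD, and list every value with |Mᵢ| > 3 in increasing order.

|Mᵢ| > 3 ⇔ |xᵢ − 6.59| > 3·0.80/0.6745 = 3.56.
So outliers lie outside [3.03, 10.15].
10.32: M = 3.14 → outlier.
10.43: M = 3.24 → outlier.

10.32, 10.43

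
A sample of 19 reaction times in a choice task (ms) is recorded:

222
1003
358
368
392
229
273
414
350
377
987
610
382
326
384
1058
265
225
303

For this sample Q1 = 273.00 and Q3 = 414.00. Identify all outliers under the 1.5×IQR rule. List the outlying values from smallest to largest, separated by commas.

987, 1003, 1058

IQR = Q3 − Q1 = 414.00 − 273.00 = 141.00.
Lower fence = Q1 − 1.5·IQR = 273.00 − 211.50 = 61.50.
Upper fence = Q3 + 1.5·IQR = 414.00 + 211.50 = 625.50.
987 > 625.50 → outlier.
1003 > 625.50 → outlier.
1058 > 625.50 → outlier.
All remaining values lie within [61.50, 625.50].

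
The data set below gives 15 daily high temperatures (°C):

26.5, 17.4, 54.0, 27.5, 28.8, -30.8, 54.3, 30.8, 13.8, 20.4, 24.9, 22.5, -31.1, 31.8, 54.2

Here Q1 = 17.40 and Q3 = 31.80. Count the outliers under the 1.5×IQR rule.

5

IQR = 14.40; fences at 17.40 − 21.60 = -4.20 and 31.80 + 21.60 = 53.40.
Outside the cutoffs: -31.1, -30.8, 54.0, 54.2, 54.3.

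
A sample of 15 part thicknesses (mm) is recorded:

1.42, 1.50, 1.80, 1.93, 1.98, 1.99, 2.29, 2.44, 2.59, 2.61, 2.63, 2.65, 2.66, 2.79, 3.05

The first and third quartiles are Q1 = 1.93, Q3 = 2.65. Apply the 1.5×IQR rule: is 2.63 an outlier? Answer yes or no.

IQR = Q3 − Q1 = 2.65 − 1.93 = 0.72.
Lower fence = Q1 − 1.5·IQR = 1.93 − 1.08 = 0.85.
Upper fence = Q3 + 1.5·IQR = 2.65 + 1.08 = 3.73.
2.63 lies within [0.85, 3.73].

no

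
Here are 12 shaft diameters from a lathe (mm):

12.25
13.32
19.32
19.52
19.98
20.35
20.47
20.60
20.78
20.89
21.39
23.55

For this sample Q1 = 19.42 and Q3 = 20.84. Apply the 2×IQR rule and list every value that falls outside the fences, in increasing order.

IQR = Q3 − Q1 = 20.84 − 19.42 = 1.42.
Lower fence = Q1 − 2·IQR = 19.42 − 2.84 = 16.58.
Upper fence = Q3 + 2·IQR = 20.84 + 2.84 = 23.68.
12.25 < 16.58 → outlier.
13.32 < 16.58 → outlier.
All remaining values lie within [16.58, 23.68].

12.25, 13.32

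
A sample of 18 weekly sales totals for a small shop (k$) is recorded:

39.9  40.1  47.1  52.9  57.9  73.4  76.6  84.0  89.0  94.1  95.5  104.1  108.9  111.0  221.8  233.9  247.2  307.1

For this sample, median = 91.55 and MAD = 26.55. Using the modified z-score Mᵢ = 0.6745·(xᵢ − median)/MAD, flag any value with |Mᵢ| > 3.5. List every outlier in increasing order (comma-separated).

233.9, 247.2, 307.1

|Mᵢ| > 3.5 ⇔ |xᵢ − 91.55| > 3.5·26.55/0.6745 = 137.77.
So outliers lie outside [-46.22, 229.32].
233.9: M = 3.62 → outlier.
247.2: M = 3.95 → outlier.
307.1: M = 5.48 → outlier.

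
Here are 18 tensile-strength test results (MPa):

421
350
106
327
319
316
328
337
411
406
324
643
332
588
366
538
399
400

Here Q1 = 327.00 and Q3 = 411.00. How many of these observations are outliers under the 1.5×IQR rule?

IQR = 84.00; fences at 327.00 − 126.00 = 201.00 and 411.00 + 126.00 = 537.00.
Outside the cutoffs: 106, 538, 588, 643.

4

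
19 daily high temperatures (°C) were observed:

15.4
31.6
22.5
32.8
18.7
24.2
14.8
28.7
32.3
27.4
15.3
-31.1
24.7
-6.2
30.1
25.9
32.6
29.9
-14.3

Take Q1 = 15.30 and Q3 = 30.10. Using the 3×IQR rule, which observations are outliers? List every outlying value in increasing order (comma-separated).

-31.1

IQR = Q3 − Q1 = 30.10 − 15.30 = 14.80.
Lower fence = Q1 − 3·IQR = 15.30 − 44.40 = -29.10.
Upper fence = Q3 + 3·IQR = 30.10 + 44.40 = 74.50.
-31.1 < -29.10 → outlier.
All remaining values lie within [-29.10, 74.50].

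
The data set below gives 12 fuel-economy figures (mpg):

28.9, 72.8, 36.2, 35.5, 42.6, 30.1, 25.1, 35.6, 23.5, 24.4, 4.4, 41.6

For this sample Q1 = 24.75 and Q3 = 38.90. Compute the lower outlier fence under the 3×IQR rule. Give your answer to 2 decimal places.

-17.70

IQR = Q3 − Q1 = 38.90 − 24.75 = 14.15.
Lower fence = Q1 − 3·IQR = 24.75 − 42.45 = -17.70.
Upper fence = Q3 + 3·IQR = 38.90 + 42.45 = 81.35.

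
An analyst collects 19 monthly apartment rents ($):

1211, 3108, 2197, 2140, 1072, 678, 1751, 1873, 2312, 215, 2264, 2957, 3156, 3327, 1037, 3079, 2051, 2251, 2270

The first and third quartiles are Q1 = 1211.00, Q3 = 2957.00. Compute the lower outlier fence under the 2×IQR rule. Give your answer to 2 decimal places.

IQR = Q3 − Q1 = 2957.00 − 1211.00 = 1746.00.
Lower fence = Q1 − 2·IQR = 1211.00 − 3492.00 = -2281.00.
Upper fence = Q3 + 2·IQR = 2957.00 + 3492.00 = 6449.00.

-2281.00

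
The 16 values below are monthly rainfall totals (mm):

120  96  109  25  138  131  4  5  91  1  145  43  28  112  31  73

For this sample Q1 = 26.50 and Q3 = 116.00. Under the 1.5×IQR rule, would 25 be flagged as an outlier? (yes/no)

no

IQR = Q3 − Q1 = 116.00 − 26.50 = 89.50.
Lower fence = Q1 − 1.5·IQR = 26.50 − 134.25 = -107.75.
Upper fence = Q3 + 1.5·IQR = 116.00 + 134.25 = 250.25.
25 lies within [-107.75, 250.25].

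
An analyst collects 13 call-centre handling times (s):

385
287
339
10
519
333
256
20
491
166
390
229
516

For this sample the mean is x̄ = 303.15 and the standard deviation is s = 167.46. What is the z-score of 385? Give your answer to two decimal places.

0.49

z = (385 − 303.15) / 167.46 = 0.49.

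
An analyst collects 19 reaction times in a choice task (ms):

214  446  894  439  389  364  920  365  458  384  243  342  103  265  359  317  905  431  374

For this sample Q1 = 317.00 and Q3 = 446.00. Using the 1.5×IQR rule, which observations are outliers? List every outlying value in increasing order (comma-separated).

IQR = Q3 − Q1 = 446.00 − 317.00 = 129.00.
Lower fence = Q1 − 1.5·IQR = 317.00 − 193.50 = 123.50.
Upper fence = Q3 + 1.5·IQR = 446.00 + 193.50 = 639.50.
103 < 123.50 → outlier.
894 > 639.50 → outlier.
905 > 639.50 → outlier.
920 > 639.50 → outlier.
All remaining values lie within [123.50, 639.50].

103, 894, 905, 920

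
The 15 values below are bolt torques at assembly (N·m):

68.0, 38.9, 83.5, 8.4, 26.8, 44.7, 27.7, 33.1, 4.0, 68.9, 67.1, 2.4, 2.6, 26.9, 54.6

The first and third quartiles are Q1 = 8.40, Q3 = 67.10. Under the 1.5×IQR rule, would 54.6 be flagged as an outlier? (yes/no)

no

IQR = Q3 − Q1 = 67.10 − 8.40 = 58.70.
Lower fence = Q1 − 1.5·IQR = 8.40 − 88.05 = -79.65.
Upper fence = Q3 + 1.5·IQR = 67.10 + 88.05 = 155.15.
54.6 lies within [-79.65, 155.15].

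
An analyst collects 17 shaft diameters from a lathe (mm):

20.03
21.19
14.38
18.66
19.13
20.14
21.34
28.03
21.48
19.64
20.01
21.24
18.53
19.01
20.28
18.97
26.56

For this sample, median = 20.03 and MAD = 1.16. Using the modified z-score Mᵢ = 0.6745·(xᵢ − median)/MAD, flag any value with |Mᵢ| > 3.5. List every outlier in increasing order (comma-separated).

|Mᵢ| > 3.5 ⇔ |xᵢ − 20.03| > 3.5·1.16/0.6745 = 6.02.
So outliers lie outside [14.01, 26.05].
26.56: M = 3.80 → outlier.
28.03: M = 4.65 → outlier.

26.56, 28.03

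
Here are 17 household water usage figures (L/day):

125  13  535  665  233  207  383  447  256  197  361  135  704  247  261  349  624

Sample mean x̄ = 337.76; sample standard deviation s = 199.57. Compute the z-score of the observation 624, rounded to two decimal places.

1.43

z = (624 − 337.76) / 199.57 = 1.43.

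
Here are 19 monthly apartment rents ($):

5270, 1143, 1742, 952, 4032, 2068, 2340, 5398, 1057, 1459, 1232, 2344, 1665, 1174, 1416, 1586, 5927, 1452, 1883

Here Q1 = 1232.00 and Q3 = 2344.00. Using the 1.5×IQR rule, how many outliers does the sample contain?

IQR = 1112.00; fences at 1232.00 − 1668.00 = -436.00 and 2344.00 + 1668.00 = 4012.00.
Outside the cutoffs: 4032, 5270, 5398, 5927.

4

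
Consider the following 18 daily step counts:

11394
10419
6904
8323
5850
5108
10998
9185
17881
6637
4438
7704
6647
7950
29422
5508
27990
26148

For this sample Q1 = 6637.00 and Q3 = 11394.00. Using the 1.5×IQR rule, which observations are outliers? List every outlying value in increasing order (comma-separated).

26148, 27990, 29422

IQR = Q3 − Q1 = 11394.00 − 6637.00 = 4757.00.
Lower fence = Q1 − 1.5·IQR = 6637.00 − 7135.50 = -498.50.
Upper fence = Q3 + 1.5·IQR = 11394.00 + 7135.50 = 18529.50.
26148 > 18529.50 → outlier.
27990 > 18529.50 → outlier.
29422 > 18529.50 → outlier.
All remaining values lie within [-498.50, 18529.50].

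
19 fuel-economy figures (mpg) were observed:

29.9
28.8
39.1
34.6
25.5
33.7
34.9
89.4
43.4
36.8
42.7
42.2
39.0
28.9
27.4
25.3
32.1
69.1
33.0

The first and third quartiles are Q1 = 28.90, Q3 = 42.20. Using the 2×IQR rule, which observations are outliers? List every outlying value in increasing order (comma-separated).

69.1, 89.4

IQR = Q3 − Q1 = 42.20 − 28.90 = 13.30.
Lower fence = Q1 − 2·IQR = 28.90 − 26.60 = 2.30.
Upper fence = Q3 + 2·IQR = 42.20 + 26.60 = 68.80.
69.1 > 68.80 → outlier.
89.4 > 68.80 → outlier.
All remaining values lie within [2.30, 68.80].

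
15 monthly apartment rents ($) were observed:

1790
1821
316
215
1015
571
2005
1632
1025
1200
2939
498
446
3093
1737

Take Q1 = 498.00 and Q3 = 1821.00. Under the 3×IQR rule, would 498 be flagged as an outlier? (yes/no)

IQR = Q3 − Q1 = 1821.00 − 498.00 = 1323.00.
Lower fence = Q1 − 3·IQR = 498.00 − 3969.00 = -3471.00.
Upper fence = Q3 + 3·IQR = 1821.00 + 3969.00 = 5790.00.
498 lies within [-3471.00, 5790.00].

no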